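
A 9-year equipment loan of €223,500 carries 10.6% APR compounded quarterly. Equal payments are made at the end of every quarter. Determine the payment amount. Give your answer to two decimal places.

€9,709.61

Periodic rate i = 0.106/4 = 0.0265; n = 9 × 4 = 36 periods.
Annuity-PV factor = 23.018425; PMT = 223500 / 23.018425 = 9,709.6129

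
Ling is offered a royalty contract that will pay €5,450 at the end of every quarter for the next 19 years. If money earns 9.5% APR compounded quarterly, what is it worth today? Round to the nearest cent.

€190,926.26

With 4 periods per year: i = 0.02375, n = 76.
Annuity factor a(76|0.02375) = 35.032341; PV = 5450 × 35.032341 = 190,926.2598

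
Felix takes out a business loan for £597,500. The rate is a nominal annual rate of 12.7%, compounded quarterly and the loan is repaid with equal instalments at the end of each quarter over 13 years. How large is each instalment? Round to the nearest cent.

Periodic rate i = 0.127/4 = 0.03175; n = 13 × 4 = 52 periods.
PMT = 597500 / ( [1 − (1+0.03175)^(−52)] / 0.03175 ) = 597500 / 25.296181 = 23,620.1664

£23,620.17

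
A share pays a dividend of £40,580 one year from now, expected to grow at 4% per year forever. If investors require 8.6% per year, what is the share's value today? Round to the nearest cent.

£882,173.91

PV = D₁/(r − g) = 40580/(0.086 − 0.04) = 882,173.9130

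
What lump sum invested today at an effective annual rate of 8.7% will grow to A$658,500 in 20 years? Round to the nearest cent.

PV = 658,500 / (1 + 0.087)^20 = 658,500 / 5.303846 = 124,155.1953

A$124,155.20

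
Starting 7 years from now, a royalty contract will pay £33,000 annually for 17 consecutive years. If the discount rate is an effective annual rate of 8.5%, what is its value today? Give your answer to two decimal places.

PV at t=6 (ordinary 17-year annuity): 33000 × a(17|0.085) = 33000 × 8.825192 = 291,231.3339
PV₀ = 291,231.3339 / (1+0.085)^6 = 291,231.3339 / 1.631468 = 178,508.8163

£178,508.82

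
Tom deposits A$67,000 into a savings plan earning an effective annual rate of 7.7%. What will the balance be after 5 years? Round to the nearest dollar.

A$97,085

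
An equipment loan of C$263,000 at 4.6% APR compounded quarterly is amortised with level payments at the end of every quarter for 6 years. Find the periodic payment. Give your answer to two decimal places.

Periodic rate i = 0.046/4 = 0.0115; n = 6 × 4 = 24 periods.
PMT = 263000 / ( [1 − (1+0.0115)^(−24)] / 0.0115 ) = 263000 / 20.868787 = 12,602.5536

C$12,602.55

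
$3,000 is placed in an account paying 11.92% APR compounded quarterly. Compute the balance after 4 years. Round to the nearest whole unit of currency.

$4,799

Periodic rate i = 0.1192/4 = 0.0298; n = 4 × 4 = 16 periods.
FV = PV·(1+i)^n = 3,000 × 1.599728 = 4,799.1846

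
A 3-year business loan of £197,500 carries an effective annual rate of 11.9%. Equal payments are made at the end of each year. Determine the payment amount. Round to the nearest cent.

PMT = 197500 / ( [1 − (1+0.119)^(−3)] / 0.119 ) = 197500 / 2.405965 = 82,087.6581

£82,087.66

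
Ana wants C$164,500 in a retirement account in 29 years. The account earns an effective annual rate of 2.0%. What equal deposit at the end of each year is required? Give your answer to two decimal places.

C$4,240.54

PMT = 164500 / ( [(1+0.02)^29 − 1] / 0.02 ) = 164500 / 38.792235 = 4,240.5394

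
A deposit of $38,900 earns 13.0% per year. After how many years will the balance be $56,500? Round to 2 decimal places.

3.05 years

n = ln(56500/38900) / ln(1+0.13) = ln(1.45244) / 0.122218 = 3.0539 years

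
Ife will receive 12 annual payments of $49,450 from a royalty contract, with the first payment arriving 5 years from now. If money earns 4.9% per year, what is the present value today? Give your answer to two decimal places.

Value one period before first payment (t=4): 49450 × [1 − (1+0.049)^(−12)] / 0.049 = 49450 × 8.913452 = 440,770.2081
PV₀ = 440,770.2081 / (1+0.049)^4 = 440,770.2081 / 1.210882 = 364,007.4563

$364,007.46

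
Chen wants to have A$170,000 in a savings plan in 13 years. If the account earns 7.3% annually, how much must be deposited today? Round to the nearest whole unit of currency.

A$68,022

PV = 170,000 / (1 + 0.073)^13 = 170,000 / 2.499173 = 68,022.4916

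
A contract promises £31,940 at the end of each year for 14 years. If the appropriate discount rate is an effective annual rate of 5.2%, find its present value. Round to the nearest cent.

£312,158.25

Annuity factor a(14|0.052) = 9.773270; PV = 31940 × 9.773270 = 312,158.2547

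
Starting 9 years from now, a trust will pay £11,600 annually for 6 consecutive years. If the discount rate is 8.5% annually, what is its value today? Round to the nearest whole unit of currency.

£27,503

Value one period before first payment (t=8): 11600 × [1 − (1+0.085)^(−6)] / 0.085 = 11600 × 4.553587 = 52,821.6112
Discount back 8 years: 52,821.6112 × (1+0.085)^(−8) = 52,821.6112 × 0.520669 = 27,502.5991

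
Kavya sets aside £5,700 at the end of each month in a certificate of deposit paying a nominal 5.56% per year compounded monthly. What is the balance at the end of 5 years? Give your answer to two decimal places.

i = 0.0556/12 = 0.00463333 per month; n = 5·12 = 60.
FV = 5700 × [(1+0.00463333)^60 − 1] / 0.00463333 = 5700 × 68.986759 = 393,224.5263

£393,224.53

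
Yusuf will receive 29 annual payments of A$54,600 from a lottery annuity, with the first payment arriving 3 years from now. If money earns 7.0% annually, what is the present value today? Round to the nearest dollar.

Value one period before first payment (t=2): 54600 × [1 − (1+0.07)^(−29)] / 0.07 = 54600 × 12.277674 = 670,361.0040
Discount back 2 years: 670,361.0040 × (1+0.07)^(−2) = 670,361.0040 × 0.873439 = 585,519.2628

A$585,519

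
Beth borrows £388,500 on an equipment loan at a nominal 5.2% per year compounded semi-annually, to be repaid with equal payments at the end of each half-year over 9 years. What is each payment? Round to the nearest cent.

£27,300.74

Periodic rate i = 0.052/2 = 0.026; n = 9 × 2 = 18 periods.
PMT = 388500 / ( [1 − (1+0.026)^(−18)] / 0.026 ) = 388500 / 14.230381 = 27,300.7446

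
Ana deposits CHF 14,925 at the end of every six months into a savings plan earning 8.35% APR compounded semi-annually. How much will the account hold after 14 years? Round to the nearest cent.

Periodic rate i = 0.0835/2 = 0.04175; n = 14 × 2 = 28 periods.
FV = PMT · [(1+i)^n − 1] / i = 14925 · 51.335213 = 766,178.0605

CHF 766,178.06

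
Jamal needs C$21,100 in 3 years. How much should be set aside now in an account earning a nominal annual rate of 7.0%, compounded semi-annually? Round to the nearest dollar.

Periodic rate i = 0.07/2 = 0.035; n = 3 × 2 = 6 periods.
PV = FV·(1+i)^(−n) = 21,100 × 0.813501 = 17,164.8636

C$17,165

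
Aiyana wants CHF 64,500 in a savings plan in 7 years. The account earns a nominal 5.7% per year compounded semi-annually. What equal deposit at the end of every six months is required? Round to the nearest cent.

CHF 3,813.47

With 2 periods per year: i = 0.0285, n = 14.
FV-annuity factor = 16.913710; PMT = 64500 / 16.913710 = 3,813.4743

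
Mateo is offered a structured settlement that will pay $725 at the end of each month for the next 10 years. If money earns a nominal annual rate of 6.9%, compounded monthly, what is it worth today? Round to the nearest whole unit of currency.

$62,720

Periodic rate i = 0.069/12 = 0.00575; n = 10 × 12 = 120 periods.
PV = PMT · [1 − (1+i)^(−n)] / i = 725 · 86.509869 = 62,719.6551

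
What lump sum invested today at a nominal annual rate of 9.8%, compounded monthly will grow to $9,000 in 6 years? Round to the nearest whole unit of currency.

With 12 periods per year: i = 0.00816667, n = 72.
PV = FV·(1+i)^(−n) = 9,000 × 0.556765 = 5,010.8852

$5,011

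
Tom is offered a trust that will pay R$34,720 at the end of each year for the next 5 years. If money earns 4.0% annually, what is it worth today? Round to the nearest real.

R$154,567

Annuity factor a(5|0.04) = 4.451822; PV = 34720 × 4.451822 = 154,567.2713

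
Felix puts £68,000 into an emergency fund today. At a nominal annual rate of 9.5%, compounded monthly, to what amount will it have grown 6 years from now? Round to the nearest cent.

With 12 periods per year: i = 0.00791667, n = 72.
FV = PV·(1+i)^n = 68,000 × 1.764303 = 119,972.5891

£119,972.59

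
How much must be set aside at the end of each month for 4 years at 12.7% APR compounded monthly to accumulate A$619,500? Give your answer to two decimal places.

A$9,971.17

i = 0.127/12 = 0.0105833 per month; n = 4·12 = 48.
PMT = 619500 / ( [(1+0.0105833)^48 − 1] / 0.0105833 ) = 619500 / 62.129149 = 9,971.1651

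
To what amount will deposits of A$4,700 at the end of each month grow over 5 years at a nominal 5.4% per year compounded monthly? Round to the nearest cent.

A$322,912.21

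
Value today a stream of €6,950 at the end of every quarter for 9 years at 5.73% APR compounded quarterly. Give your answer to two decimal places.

With 4 periods per year: i = 0.014325, n = 36.
Annuity factor a(36|0.014325) = 27.974094; PV = 6950 × 27.974094 = 194,419.9559

€194,419.96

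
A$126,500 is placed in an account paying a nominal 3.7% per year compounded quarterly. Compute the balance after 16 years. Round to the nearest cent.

A$228,040.01

Periodic rate i = 0.037/4 = 0.00925; n = 16 × 4 = 64 periods.
126,500 × (1+0.00925)^64 = 126,500 × 1.802688 = 228,040.0055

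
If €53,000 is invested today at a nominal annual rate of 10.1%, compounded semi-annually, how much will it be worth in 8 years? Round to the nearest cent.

€116,576.97

i = 0.101/2 = 0.0505 per half-year; n = 8·2 = 16.
53,000 × (1+0.0505)^16 = 53,000 × 2.199566 = 116,576.9738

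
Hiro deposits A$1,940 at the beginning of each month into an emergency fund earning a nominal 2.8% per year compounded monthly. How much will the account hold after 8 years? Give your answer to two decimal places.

With 12 periods per year: i = 0.00233333, n = 96.
Accumulation factor s(96|0.00233333) × (1+i) = 107.712726; FV = 1940 × 107.712726 = 208,962.6884
Payments are at the start of each period, so multiply by (1+i).

A$208,962.69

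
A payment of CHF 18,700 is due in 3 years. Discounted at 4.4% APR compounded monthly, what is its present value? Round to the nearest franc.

With 12 periods per year: i = 0.00366667, n = 36.
Discount factor = (1+0.00366667)^(−36) = 0.876553; PV = 18,700 × 0.876553 = 16,391.5332

CHF 16,392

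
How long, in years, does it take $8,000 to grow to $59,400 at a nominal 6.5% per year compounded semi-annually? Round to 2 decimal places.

Periodic rate i = 0.065/2 = 0.0325.
(1+i)^n = 59400/8000 = 7.42500, so n = ln 7.42500 / ln 1.0325 = 62.6849 half-years
= 62.6849/2 years

31.34 years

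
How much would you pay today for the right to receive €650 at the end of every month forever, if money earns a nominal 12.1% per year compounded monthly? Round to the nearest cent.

Periodic rate i = 0.121/12 = 0.0100833.
PV = C/r = 650/0.0100833 = 64,462.8099

€64,462.81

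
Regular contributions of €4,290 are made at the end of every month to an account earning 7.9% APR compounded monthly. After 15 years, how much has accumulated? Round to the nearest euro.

Periodic rate i = 0.079/12 = 0.00658333; n = 15 × 12 = 180 periods.
FV = PMT · [(1+i)^n − 1] / i = 4290 · 342.988777 = 1,471,421.8534

€1,471,422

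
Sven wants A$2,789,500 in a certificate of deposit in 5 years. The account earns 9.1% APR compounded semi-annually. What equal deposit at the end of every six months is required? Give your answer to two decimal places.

A$226,478.67

With 2 periods per year: i = 0.0455, n = 10.
FV-annuity factor = 12.316833; PMT = 2.7895e+06 / 12.316833 = 226,478.6675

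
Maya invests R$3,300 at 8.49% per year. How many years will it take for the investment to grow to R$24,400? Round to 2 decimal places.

n = ln(24400/3300) / ln(1+0.0849) = ln(7.39394) / 0.081488 = 24.5517 years

24.55 years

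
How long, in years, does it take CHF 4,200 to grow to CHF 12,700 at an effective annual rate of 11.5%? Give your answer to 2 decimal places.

10.17 years

(1+i)^n = 12700/4200 = 3.02381, so n = ln 3.02381 / ln 1.115 = 10.1651 years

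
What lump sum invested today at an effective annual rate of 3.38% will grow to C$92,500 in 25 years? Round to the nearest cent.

Discount factor = (1+0.0338)^(−25) = 0.435599; PV = 92,500 × 0.435599 = 40,292.9010

C$40,292.90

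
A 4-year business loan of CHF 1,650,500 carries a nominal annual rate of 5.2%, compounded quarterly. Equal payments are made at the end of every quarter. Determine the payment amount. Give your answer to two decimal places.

With 4 periods per year: i = 0.013, n = 16.
Annuity-PV factor = 14.361812; PMT = 1.6505e+06 / 14.361812 = 114,922.8254

CHF 114,922.83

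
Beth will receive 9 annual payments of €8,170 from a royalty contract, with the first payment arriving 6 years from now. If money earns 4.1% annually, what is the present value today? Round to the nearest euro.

PV at t=5 (ordinary 9-year annuity): 8170 × a(9|0.041) = 8170 × 7.401566 = 60,470.7957
PV₀ = 60,470.7957 / (1+0.041)^5 = 60,470.7957 / 1.222513 = 49,464.3192

€49,464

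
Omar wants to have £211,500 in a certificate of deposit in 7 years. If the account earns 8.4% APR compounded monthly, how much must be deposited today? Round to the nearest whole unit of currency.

£117,716

Periodic rate i = 0.084/12 = 0.007; n = 7 × 12 = 84 periods.
Discount factor = (1+0.007)^(−84) = 0.556576; PV = 211,500 × 0.556576 = 117,715.8235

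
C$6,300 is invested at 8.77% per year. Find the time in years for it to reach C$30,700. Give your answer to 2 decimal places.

n = ln(30700/6300) / ln(1+0.0877) = ln(4.87302) / 0.084065 = 18.8391 years

18.84 years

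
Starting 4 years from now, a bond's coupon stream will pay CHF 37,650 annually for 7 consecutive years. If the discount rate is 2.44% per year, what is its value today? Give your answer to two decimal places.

CHF 222,884.92

Value one period before first payment (t=3): 37650 × [1 − (1+0.0244)^(−7)] / 0.0244 = 37650 × 6.363916 = 239,601.4272
Discount back 3 years: 239,601.4272 × (1+0.0244)^(−3) = 239,601.4272 × 0.930232 = 222,884.9227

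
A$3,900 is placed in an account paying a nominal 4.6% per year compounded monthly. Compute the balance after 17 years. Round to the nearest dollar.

A$8,512

i = 0.046/12 = 0.00383333 per month; n = 17·12 = 204.
3,900 × (1+0.00383333)^204 = 3,900 × 2.182574 = 8,512.0392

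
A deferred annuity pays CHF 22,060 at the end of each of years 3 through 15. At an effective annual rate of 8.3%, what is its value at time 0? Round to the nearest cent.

PV at t=2 (ordinary 13-year annuity): 22060 × a(13|0.083) = 22060 × 7.775005 = 171,516.6115
Discount back 2 years: 171,516.6115 × (1+0.083)^(−2) = 171,516.6115 × 0.852596 = 146,234.3082

CHF 146,234.31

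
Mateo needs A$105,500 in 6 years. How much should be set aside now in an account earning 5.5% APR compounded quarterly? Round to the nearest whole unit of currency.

A$76,017

i = 0.055/4 = 0.01375 per quarter; n = 6·4 = 24.
PV = FV·(1+i)^(−n) = 105,500 × 0.720542 = 76,017.1611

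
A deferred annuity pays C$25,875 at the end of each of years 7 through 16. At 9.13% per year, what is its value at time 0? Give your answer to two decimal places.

PV at t=6 (ordinary 10-year annuity): 25875 × a(10|0.0913) = 25875 × 6.381098 = 165,110.9059
Discount back 6 years: 165,110.9059 × (1+0.0913)^(−6) = 165,110.9059 × 0.592018 = 97,748.6637

C$97,748.66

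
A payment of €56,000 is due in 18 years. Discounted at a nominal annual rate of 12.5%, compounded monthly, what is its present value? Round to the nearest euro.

€5,971

Periodic rate i = 0.125/12 = 0.0104167; n = 18 × 12 = 216 periods.
Discount factor = (1+0.0104167)^(−216) = 0.106633; PV = 56,000 × 0.106633 = 5,971.4495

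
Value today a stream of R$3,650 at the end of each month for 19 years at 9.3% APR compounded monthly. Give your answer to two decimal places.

R$389,955.40

With 12 periods per year: i = 0.00775, n = 228.
PV = 3650 × [1 − (1+0.00775)^(−228)] / 0.00775 = 3650 × 106.837095 = 389,955.3965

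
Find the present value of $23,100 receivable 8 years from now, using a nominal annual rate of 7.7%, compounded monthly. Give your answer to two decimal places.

$12,500.90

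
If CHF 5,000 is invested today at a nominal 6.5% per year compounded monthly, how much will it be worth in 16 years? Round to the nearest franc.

CHF 14,106

Periodic rate i = 0.065/12 = 0.00541667; n = 16 × 12 = 192 periods.
FV = PV·(1+i)^n = 5,000 × 2.821288 = 14,106.4392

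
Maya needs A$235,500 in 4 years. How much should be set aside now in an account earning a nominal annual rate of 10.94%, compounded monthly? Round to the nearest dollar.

i = 0.1094/12 = 0.00911667 per month; n = 4·12 = 48.
Discount factor = (1+0.00911667)^(−48) = 0.646865; PV = 235,500 × 0.646865 = 152,336.7604

A$152,337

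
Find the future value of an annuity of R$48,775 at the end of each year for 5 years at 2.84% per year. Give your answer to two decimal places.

R$258,126.12

FV = 48775 × [(1+0.0284)^5 − 1] / 0.0284 = 48775 × 5.292181 = 258,126.1176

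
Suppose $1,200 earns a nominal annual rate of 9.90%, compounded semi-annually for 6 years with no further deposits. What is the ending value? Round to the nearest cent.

i = 0.099/2 = 0.0495 per half-year; n = 6·2 = 12.
FV = PV·(1+i)^n = 1,200 × 1.785621 = 2,142.7453

$2,142.75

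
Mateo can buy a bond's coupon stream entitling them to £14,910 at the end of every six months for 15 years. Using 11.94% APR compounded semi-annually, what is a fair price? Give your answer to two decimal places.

£205,894.13

i = 0.1194/2 = 0.0597 per half-year; n = 15·2 = 30.
PV = 14910 × [1 − (1+0.0597)^(−30)] / 0.0597 = 14910 × 13.809130 = 205,894.1308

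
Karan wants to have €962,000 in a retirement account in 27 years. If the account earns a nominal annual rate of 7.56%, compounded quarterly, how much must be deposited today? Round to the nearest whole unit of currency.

€127,340

Periodic rate i = 0.0756/4 = 0.0189; n = 27 × 4 = 108 periods.
PV = 962,000 / (1 + 0.0189)^108 = 962,000 / 7.554552 = 127,340.4411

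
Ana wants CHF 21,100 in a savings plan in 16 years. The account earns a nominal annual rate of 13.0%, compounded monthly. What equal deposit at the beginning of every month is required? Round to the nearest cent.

Periodic rate i = 0.13/12 = 0.0108333; n = 16 × 12 = 192 periods.
FV-annuity factor × (1+i) = 645.262836; PMT = 21100 / 645.262836 = 32.6999

CHF 32.70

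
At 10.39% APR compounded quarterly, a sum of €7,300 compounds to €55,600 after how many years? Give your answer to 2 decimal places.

19.79 years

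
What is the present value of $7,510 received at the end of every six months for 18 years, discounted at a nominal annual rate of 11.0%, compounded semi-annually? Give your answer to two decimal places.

Periodic rate i = 0.11/2 = 0.055; n = 18 × 2 = 36 periods.
Annuity factor a(36|0.055) = 15.536068; PV = 7510 × 15.536068 = 116,675.8739

$116,675.87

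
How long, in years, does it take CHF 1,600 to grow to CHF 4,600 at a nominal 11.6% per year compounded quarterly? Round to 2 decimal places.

9.24 years

Periodic rate i = 0.116/4 = 0.029.
(1+i)^n = 4600/1600 = 2.87500, so n = ln 2.87500 / ln 1.029 = 36.9411 quarters
= 36.9411/4 years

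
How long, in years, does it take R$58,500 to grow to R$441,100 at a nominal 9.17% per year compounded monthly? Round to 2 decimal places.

Periodic rate i = 0.0917/12 = 0.00764167.
(1+i)^n = 441100/58500 = 7.54017, so n = ln 7.54017 / ln 1.00764 = 265.3811 months
= 265.3811/12 years

22.12 years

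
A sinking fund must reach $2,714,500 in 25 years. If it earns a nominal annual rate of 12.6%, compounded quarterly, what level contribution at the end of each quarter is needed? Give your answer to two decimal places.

$4,027.80

With 4 periods per year: i = 0.0315, n = 100.
FV-annuity factor = 673.941878; PMT = 2.7145e+06 / 673.941878 = 4,027.7954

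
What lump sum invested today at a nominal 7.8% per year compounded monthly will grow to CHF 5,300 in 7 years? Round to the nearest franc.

CHF 3,076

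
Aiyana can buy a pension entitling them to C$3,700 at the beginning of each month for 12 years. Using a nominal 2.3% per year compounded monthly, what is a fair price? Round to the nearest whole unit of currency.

With 12 periods per year: i = 0.00191667, n = 144.
PV = 3700 × [1 − (1+0.00191667)^(−144)] / 0.00191667 × (1+i) = 3700 × 125.973122 = 466,100.5513
(Beginning-of-period payments → annuity-due factor ×(1+i).)

C$466,101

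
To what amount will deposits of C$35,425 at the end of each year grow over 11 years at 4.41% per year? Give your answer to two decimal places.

C$488,033.34

Accumulation factor s(11|0.0441) = 13.776523; FV = 35425 × 13.776523 = 488,033.3425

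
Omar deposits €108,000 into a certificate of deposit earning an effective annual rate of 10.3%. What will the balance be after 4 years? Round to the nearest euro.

FV = PV·(1+i)^n = 108,000 × 1.480137 = 159,854.8456

€159,855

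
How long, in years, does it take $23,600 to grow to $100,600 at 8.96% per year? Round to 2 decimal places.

(1+i)^n = 100600/23600 = 4.26271, so n = ln 4.26271 / ln 1.0896 = 16.8966 years

16.90 years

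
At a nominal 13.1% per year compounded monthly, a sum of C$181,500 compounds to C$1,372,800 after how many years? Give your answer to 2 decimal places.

Periodic rate i = 0.131/12 = 0.0109167.
(1+i)^n = 1.3728e+06/181500 = 7.56364, so n = ln 7.56364 / ln 1.01092 = 186.3551 months
= 186.3551/12 years

15.53 years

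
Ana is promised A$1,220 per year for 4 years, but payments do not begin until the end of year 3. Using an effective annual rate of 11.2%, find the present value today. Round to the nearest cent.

A$3,047.91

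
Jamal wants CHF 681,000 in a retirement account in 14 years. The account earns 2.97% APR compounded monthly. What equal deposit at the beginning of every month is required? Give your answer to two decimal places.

With 12 periods per year: i = 0.002475, n = 168.
PMT = 681000 / ( [(1+0.002475)^168 − 1] / 0.002475 × (1+i) ) = 681000 / 208.516566 = 3,265.9276

CHF 3,265.93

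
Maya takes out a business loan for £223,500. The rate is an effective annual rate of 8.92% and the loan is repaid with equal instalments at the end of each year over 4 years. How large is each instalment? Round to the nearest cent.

£68,866.35

Annuity-PV factor = 3.245417; PMT = 223500 / 3.245417 = 68,866.3452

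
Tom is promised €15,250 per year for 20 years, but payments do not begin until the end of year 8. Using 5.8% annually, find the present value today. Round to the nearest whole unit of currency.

€119,815

PV at t=7 (ordinary 20-year annuity): 15250 × a(20|0.058) = 15250 × 11.658495 = 177,792.0440
PV₀ = 177,792.0440 / (1+0.058)^7 = 177,792.0440 / 1.483883 = 119,815.4020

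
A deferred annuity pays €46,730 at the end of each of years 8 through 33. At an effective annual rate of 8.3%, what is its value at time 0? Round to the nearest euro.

PV at t=7 (ordinary 26-year annuity): 46730 × a(26|0.083) = 46730 × 10.532602 = 492,188.4779
Discount back 7 years: 492,188.4779 × (1+0.083)^(−7) = 492,188.4779 × 0.572270 = 281,664.5861

€281,665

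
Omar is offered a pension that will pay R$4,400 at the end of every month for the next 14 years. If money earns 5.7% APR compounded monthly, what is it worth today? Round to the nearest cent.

R$508,473.33

With 12 periods per year: i = 0.00475, n = 168.
PV = 4400 × [1 − (1+0.00475)^(−168)] / 0.00475 = 4400 × 115.562120 = 508,473.3295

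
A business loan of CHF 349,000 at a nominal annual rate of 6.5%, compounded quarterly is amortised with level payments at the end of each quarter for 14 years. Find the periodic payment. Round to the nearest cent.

CHF 9,539.20

With 4 periods per year: i = 0.01625, n = 56.
PMT = 349000 / ( [1 − (1+0.01625)^(−56)] / 0.01625 ) = 349000 / 36.585887 = 9,539.1973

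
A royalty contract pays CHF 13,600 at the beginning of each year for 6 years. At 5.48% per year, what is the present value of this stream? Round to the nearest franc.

PV = 13600 × [1 − (1+0.0548)^(−6)] / 0.0548 × (1+i) = 13600 × 5.272628 = 71,707.7342
(Beginning-of-period payments → annuity-due factor ×(1+i).)

CHF 71,708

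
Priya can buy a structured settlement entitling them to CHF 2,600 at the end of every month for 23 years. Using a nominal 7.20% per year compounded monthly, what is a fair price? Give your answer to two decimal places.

i = 0.072/12 = 0.006 per month; n = 23·12 = 276.
Annuity factor a(276|0.006) = 134.691997; PV = 2600 × 134.691997 = 350,199.1913

CHF 350,199.19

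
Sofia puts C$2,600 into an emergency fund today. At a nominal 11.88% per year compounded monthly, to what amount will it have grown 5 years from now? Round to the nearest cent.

i = 0.1188/12 = 0.0099 per month; n = 5·12 = 60.
FV = 2,600 × (1 + 0.0099)^60 = 4,695.4333

C$4,695.43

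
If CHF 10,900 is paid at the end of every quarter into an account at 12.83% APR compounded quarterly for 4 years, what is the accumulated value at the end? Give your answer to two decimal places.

CHF 223,342.06

With 4 periods per year: i = 0.032075, n = 16.
Accumulation factor s(16|0.032075) = 20.490097; FV = 10900 × 20.490097 = 223,342.0603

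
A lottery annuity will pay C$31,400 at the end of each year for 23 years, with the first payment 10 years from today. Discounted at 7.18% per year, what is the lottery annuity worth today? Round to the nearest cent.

C$186,753.33

Value one period before first payment (t=9): 31400 × [1 − (1+0.0718)^(−23)] / 0.0718 = 31400 × 11.101010 = 348,571.7098
Discount back 9 years: 348,571.7098 × (1+0.0718)^(−9) = 348,571.7098 × 0.535767 = 186,753.3334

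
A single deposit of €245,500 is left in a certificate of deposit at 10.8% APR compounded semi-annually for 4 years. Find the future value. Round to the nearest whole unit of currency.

€373,918

Periodic rate i = 0.108/2 = 0.054; n = 4 × 2 = 8 periods.
FV = 245,500 × (1 + 0.054)^8 = 373,918.0098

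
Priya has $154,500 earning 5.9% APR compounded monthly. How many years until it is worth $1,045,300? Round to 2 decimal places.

32.48 years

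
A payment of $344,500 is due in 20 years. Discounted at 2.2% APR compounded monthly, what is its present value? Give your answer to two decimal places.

With 12 periods per year: i = 0.00183333, n = 240.
Discount factor = (1+0.00183333)^(−240) = 0.644296; PV = 344,500 × 0.644296 = 221,959.9436

$221,959.94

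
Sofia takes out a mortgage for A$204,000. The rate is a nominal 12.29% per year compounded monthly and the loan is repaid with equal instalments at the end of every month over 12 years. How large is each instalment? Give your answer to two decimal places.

Periodic rate i = 0.1229/12 = 0.0102417; n = 12 × 12 = 144 periods.
PMT = 204000 / ( [1 − (1+0.0102417)^(−144)] / 0.0102417 ) = 204000 / 75.129631 = 2,715.3068

A$2,715.31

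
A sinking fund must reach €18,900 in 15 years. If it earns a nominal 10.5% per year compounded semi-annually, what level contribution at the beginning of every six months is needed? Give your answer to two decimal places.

€258.89

With 2 periods per year: i = 0.0525, n = 30.
FV-annuity factor × (1+i) = 73.004429; PMT = 18900 / 73.004429 = 258.8884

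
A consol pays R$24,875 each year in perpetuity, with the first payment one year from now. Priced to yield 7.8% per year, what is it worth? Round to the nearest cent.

PV = C/r = 24875/0.078 = 318,910.2564

R$318,910.26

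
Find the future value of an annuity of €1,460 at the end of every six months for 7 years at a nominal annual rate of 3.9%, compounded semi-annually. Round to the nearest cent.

€23,244.12

Periodic rate i = 0.039/2 = 0.0195; n = 7 × 2 = 14 periods.
FV = PMT · [(1+i)^n − 1] / i = 1460 · 15.920631 = 23,244.1219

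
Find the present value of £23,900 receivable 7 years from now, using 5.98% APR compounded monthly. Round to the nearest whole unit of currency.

£15,742

With 12 periods per year: i = 0.00498333, n = 84.
PV = 23,900 / (1 + 0.00498333)^84 = 23,900 / 1.518253 = 15,741.7752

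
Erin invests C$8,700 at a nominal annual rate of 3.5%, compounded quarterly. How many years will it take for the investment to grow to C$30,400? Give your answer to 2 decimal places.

Periodic rate i = 0.035/4 = 0.00875.
n = ln(30400/8700) / ln(1+0.00875) = ln(3.49425) / 0.008712 = 143.6097 quarters
= 143.6097/4 years

35.90 years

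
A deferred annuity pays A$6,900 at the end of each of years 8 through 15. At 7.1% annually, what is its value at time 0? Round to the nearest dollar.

PV at t=7 (ordinary 8-year annuity): 6900 × a(8|0.071) = 6900 × 5.948227 = 41,042.7668
Discount back 7 years: 41,042.7668 × (1+0.071)^(−7) = 41,042.7668 × 0.618691 = 25,392.7849

A$25,393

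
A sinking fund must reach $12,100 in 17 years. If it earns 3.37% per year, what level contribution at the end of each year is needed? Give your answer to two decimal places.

PMT = 12100 / ( [(1+0.0337)^17 − 1] / 0.0337 ) = 12100 / 22.455107 = 538.8529

$538.85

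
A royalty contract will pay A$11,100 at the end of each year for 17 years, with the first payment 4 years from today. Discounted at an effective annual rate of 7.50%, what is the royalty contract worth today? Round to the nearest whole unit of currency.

A$84,293

Value one period before first payment (t=3): 11100 × [1 − (1+0.075)^(−17)] / 0.075 = 11100 × 9.433960 = 104,716.9533
PV₀ = 104,716.9533 / (1+0.075)^3 = 104,716.9533 / 1.242297 = 84,293.0184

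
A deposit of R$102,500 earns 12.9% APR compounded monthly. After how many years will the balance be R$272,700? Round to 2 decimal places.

Periodic rate i = 0.129/12 = 0.01075.
n = ln(272700/102500) / ln(1+0.01075) = ln(2.66049) / 0.010693 = 91.5125 months
= 91.5125/12 years

7.63 years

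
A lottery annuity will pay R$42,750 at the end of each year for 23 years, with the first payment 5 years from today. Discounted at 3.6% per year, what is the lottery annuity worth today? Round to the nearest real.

R$573,844

Value one period before first payment (t=4): 42750 × [1 − (1+0.036)^(−23)] / 0.036 = 42750 × 15.463098 = 661,047.4376
Discount back 4 years: 661,047.4376 × (1+0.036)^(−4) = 661,047.4376 × 0.868082 = 573,843.6821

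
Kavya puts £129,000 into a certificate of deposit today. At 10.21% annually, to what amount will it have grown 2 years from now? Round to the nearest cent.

£156,686.55

FV = 129,000 × (1 + 0.1021)^2 = 156,686.5489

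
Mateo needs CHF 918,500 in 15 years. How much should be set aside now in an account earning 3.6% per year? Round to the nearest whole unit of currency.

Discount factor = (1+0.036)^(−15) = 0.588307; PV = 918,500 × 0.588307 = 540,359.5477

CHF 540,360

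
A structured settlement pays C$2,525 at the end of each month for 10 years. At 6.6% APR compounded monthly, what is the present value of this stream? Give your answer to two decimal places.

C$221,379.68

i = 0.066/12 = 0.0055 per month; n = 10·12 = 120.
Annuity factor a(120|0.0055) = 87.675120; PV = 2525 × 87.675120 = 221,379.6781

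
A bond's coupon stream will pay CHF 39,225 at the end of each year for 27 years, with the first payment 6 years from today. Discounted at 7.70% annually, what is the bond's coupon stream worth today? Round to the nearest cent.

Value one period before first payment (t=5): 39225 × [1 − (1+0.077)^(−27)] / 0.077 = 39225 × 11.234403 = 440,669.4571
Discount back 5 years: 440,669.4571 × (1+0.077)^(−5) = 440,669.4571 × 0.690115 = 304,112.6139

CHF 304,112.61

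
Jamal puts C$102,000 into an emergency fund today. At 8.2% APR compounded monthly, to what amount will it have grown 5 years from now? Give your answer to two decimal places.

C$153,481.24

i = 0.082/12 = 0.00683333 per month; n = 5·12 = 60.
102,000 × (1+0.00683333)^60 = 102,000 × 1.504718 = 153,481.2376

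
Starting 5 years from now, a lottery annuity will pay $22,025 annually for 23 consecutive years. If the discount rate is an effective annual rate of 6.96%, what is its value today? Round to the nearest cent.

Value one period before first payment (t=4): 22025 × [1 − (1+0.0696)^(−23)] / 0.0696 = 22025 × 11.310793 = 249,120.2200
Discount back 4 years: 249,120.2200 × (1+0.0696)^(−4) = 249,120.2200 × 0.764037 = 190,337.0797

$190,337.08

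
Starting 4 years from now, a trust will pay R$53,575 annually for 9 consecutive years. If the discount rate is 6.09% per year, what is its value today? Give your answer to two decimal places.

R$303,988.00

PV at t=3 (ordinary 9-year annuity): 53575 × a(9|0.0609) = 53575 × 6.775130 = 362,977.5681
Discount back 3 years: 362,977.5681 × (1+0.0609)^(−3) = 362,977.5681 × 0.837484 = 303,987.9988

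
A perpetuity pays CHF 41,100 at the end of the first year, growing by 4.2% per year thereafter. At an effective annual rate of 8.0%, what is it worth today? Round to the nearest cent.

CHF 1,081,578.95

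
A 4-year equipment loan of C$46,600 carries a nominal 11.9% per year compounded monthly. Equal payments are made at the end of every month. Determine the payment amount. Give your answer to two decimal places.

C$1,224.87

With 12 periods per year: i = 0.00991667, n = 48.
Annuity-PV factor = 38.044855; PMT = 46600 / 38.044855 = 1,224.8700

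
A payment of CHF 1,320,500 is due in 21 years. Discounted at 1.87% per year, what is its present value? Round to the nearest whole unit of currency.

PV = FV·(1+i)^(−n) = 1,320,500 × 0.677685 = 894,882.4196

CHF 894,882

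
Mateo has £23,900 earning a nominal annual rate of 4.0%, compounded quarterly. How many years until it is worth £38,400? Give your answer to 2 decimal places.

11.91 years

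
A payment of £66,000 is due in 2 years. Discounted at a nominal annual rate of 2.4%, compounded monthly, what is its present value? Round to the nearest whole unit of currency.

£62,910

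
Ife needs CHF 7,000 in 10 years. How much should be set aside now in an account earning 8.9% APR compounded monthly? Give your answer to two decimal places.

With 12 periods per year: i = 0.00741667, n = 120.
PV = 7,000 / (1 + 0.00741667)^120 = 7,000 / 2.427145 = 2,884.0465

CHF 2,884.05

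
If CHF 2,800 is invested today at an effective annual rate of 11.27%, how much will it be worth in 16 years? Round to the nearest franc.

FV = 2,800 × (1 + 0.1127)^16 = 15,459.9270

CHF 15,460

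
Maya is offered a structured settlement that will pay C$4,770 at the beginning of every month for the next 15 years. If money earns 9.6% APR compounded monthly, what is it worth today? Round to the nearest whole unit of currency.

C$457,803

With 12 periods per year: i = 0.008, n = 180.
PV = PMT · [1 − (1+i)^(−n)] / i × (1+i) = 4770 · 95.975570 = 457,803.4708
(Beginning-of-period payments → annuity-due factor ×(1+i).)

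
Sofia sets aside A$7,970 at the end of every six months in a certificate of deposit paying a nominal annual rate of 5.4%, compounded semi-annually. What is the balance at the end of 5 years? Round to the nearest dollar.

With 2 periods per year: i = 0.027, n = 10.
FV = PMT · [(1+i)^n − 1] / i = 7970 · 11.306750 = 90,114.8008

A$90,115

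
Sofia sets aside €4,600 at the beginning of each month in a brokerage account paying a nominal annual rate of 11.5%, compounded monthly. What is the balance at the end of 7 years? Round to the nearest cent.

€595,156.67

i = 0.115/12 = 0.00958333 per month; n = 7·12 = 84.
FV = 4600 × [(1+0.00958333)^84 − 1] / 0.00958333 × (1+i) = 4600 × 129.381884 = 595,156.6652
(Beginning-of-period payments → annuity-due factor ×(1+i).)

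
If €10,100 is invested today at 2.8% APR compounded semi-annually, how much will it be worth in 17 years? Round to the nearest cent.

€16,203.61

With 2 periods per year: i = 0.014, n = 34.
10,100 × (1+0.014)^34 = 10,100 × 1.604318 = 16,203.6123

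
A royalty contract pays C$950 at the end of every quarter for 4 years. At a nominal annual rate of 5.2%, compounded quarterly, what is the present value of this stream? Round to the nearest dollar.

C$13,644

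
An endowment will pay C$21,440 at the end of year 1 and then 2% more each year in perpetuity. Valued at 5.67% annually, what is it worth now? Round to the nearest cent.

PV = D₁/(r − g) = 21440/(0.0567 − 0.02) = 584,196.1853

C$584,196.19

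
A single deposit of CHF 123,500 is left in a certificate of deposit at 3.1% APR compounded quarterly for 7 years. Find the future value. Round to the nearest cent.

CHF 153,301.20

i = 0.031/4 = 0.00775 per quarter; n = 7·4 = 28.
FV = PV·(1+i)^n = 123,500 × 1.241305 = 153,301.1980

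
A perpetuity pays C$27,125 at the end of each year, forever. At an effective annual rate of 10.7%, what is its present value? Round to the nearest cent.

PV = C/r = 27125/0.107 = 253,504.6729

C$253,504.67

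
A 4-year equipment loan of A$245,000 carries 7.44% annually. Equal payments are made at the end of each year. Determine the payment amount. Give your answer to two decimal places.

PMT = 245000 / ( [1 − (1+0.0744)^(−4)] / 0.0744 ) = 245000 / 3.353836 = 73,050.6811

A$73,050.68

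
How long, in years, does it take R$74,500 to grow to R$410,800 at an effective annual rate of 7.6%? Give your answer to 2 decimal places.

(1+i)^n = 410800/74500 = 5.51409, so n = ln 5.51409 / ln 1.076 = 23.3078 years

23.31 years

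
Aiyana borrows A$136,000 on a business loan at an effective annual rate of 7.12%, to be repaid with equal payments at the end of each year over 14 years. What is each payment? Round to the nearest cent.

Annuity-PV factor = 8.682878; PMT = 136000 / 8.682878 = 15,663.0088

A$15,663.01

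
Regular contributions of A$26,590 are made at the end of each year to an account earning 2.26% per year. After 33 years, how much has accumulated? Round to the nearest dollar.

A$1,283,258

Accumulation factor s(33|0.0226) = 48.260912; FV = 26590 × 48.260912 = 1,283,257.6591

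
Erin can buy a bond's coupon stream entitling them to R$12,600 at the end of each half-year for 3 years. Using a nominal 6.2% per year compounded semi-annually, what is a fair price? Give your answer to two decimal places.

R$68,030.96

With 2 periods per year: i = 0.031, n = 6.
Annuity factor a(6|0.031) = 5.399283; PV = 12600 × 5.399283 = 68,030.9595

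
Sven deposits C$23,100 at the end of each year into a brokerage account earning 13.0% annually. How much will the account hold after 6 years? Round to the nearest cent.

C$192,254.50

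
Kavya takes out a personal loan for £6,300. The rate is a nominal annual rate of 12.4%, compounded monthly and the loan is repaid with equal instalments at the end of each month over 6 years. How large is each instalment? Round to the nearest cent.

£124.48

i = 0.124/12 = 0.0103333 per month; n = 6·12 = 72.
Annuity-PV factor = 50.610295; PMT = 6300 / 50.610295 = 124.4806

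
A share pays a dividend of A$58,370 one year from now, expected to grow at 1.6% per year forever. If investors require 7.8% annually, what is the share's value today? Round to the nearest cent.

PV = D₁/(r − g) = 58370/(0.078 − 0.016) = 941,451.6129

A$941,451.61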